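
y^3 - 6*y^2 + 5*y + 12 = (y - 4)*(y - 3)*(y + 1)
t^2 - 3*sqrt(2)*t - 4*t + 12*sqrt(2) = (t - 4)*(t - 3*sqrt(2))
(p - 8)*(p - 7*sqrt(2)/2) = p^2 - 8*p - 7*sqrt(2)*p/2 + 28*sqrt(2)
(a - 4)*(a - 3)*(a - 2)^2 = a^4 - 11*a^3 + 44*a^2 - 76*a + 48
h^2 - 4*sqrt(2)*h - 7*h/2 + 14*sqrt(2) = (h - 7/2)*(h - 4*sqrt(2))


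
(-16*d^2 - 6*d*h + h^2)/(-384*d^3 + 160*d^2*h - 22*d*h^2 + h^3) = (2*d + h)/(48*d^2 - 14*d*h + h^2)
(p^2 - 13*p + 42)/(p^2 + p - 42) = (p - 7)/(p + 7)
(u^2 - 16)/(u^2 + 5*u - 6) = (u^2 - 16)/(u^2 + 5*u - 6)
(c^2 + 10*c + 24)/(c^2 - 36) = (c + 4)/(c - 6)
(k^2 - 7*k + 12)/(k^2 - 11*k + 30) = (k^2 - 7*k + 12)/(k^2 - 11*k + 30)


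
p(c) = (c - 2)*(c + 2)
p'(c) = 2*c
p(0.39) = -3.85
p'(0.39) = 0.78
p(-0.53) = -3.72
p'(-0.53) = -1.06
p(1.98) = -0.08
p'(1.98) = 3.96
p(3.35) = 7.22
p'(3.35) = 6.70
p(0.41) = -3.83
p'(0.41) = 0.82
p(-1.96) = -0.16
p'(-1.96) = -3.92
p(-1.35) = -2.18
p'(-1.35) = -2.70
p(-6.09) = 33.09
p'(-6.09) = -12.18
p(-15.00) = 221.00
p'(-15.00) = -30.00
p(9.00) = 77.00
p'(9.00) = 18.00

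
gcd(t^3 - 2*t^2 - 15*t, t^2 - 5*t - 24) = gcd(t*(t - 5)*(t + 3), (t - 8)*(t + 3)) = t + 3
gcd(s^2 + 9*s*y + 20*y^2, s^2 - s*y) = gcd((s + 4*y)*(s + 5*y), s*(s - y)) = 1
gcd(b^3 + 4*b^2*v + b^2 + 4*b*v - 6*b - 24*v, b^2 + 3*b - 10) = b - 2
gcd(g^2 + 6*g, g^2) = g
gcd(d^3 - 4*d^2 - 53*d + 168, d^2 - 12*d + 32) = d - 8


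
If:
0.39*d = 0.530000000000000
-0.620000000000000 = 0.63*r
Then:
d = 1.36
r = -0.98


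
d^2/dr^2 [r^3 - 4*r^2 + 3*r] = 6*r - 8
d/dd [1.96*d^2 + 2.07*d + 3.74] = 3.92*d + 2.07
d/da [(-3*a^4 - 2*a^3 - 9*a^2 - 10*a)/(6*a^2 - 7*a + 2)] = (-36*a^5 + 51*a^4 + 4*a^3 + 111*a^2 - 36*a - 20)/(36*a^4 - 84*a^3 + 73*a^2 - 28*a + 4)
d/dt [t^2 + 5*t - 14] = 2*t + 5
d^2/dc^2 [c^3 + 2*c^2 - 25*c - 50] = 6*c + 4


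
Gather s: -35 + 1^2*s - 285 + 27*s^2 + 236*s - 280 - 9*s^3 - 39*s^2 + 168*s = -9*s^3 - 12*s^2 + 405*s - 600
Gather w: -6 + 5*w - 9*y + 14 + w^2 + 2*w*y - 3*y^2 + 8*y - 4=w^2 + w*(2*y + 5) - 3*y^2 - y + 4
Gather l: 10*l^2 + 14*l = 10*l^2 + 14*l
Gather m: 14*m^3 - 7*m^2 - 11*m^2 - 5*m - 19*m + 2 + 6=14*m^3 - 18*m^2 - 24*m + 8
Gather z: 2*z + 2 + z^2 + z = z^2 + 3*z + 2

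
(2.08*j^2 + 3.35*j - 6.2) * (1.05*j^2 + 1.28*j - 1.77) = 2.184*j^4 + 6.1799*j^3 - 5.9036*j^2 - 13.8655*j + 10.974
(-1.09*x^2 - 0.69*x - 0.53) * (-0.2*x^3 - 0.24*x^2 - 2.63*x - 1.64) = 0.218*x^5 + 0.3996*x^4 + 3.1383*x^3 + 3.7295*x^2 + 2.5255*x + 0.8692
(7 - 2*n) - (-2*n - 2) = 9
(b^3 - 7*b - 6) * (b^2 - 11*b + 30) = b^5 - 11*b^4 + 23*b^3 + 71*b^2 - 144*b - 180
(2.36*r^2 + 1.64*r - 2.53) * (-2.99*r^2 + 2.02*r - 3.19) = -7.0564*r^4 - 0.1364*r^3 + 3.3491*r^2 - 10.3422*r + 8.0707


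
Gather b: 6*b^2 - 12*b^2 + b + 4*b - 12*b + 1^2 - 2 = -6*b^2 - 7*b - 1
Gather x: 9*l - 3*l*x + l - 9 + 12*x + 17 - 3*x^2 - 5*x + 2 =10*l - 3*x^2 + x*(7 - 3*l) + 10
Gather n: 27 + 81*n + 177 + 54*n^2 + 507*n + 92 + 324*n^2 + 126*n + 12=378*n^2 + 714*n + 308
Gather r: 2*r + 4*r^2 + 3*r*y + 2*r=4*r^2 + r*(3*y + 4)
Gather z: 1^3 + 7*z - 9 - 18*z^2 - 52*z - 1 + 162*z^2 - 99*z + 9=144*z^2 - 144*z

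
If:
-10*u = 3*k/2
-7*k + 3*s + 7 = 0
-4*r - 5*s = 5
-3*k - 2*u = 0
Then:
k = 0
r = 5/3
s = -7/3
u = 0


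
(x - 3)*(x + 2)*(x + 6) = x^3 + 5*x^2 - 12*x - 36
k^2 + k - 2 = (k - 1)*(k + 2)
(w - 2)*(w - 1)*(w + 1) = w^3 - 2*w^2 - w + 2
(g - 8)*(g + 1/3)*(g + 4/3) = g^3 - 19*g^2/3 - 116*g/9 - 32/9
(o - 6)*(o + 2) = o^2 - 4*o - 12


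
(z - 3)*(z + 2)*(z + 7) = z^3 + 6*z^2 - 13*z - 42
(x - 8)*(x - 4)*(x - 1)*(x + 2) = x^4 - 11*x^3 + 18*x^2 + 56*x - 64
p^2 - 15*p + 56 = (p - 8)*(p - 7)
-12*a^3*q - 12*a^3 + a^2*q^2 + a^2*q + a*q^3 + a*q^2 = (-3*a + q)*(4*a + q)*(a*q + a)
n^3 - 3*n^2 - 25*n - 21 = (n - 7)*(n + 1)*(n + 3)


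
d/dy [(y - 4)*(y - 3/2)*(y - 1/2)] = 3*y^2 - 12*y + 35/4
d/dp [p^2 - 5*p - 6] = 2*p - 5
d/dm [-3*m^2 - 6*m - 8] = -6*m - 6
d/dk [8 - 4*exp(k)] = -4*exp(k)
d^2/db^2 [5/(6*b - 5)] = 360/(6*b - 5)^3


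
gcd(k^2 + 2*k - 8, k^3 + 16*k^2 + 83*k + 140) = k + 4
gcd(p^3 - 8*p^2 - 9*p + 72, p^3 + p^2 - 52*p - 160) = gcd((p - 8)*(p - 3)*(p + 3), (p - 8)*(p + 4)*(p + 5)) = p - 8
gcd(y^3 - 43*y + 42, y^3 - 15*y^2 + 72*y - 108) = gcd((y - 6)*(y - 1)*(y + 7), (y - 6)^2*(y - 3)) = y - 6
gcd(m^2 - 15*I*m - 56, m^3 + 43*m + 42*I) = m - 7*I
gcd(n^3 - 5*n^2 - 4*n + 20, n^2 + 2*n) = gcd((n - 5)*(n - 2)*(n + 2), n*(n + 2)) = n + 2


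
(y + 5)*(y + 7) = y^2 + 12*y + 35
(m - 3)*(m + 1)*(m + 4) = m^3 + 2*m^2 - 11*m - 12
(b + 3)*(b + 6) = b^2 + 9*b + 18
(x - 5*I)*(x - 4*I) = x^2 - 9*I*x - 20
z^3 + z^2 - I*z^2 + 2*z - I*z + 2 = (z + 1)*(z - 2*I)*(z + I)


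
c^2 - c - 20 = (c - 5)*(c + 4)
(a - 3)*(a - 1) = a^2 - 4*a + 3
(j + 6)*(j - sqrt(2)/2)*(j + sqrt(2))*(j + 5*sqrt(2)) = j^4 + 6*j^3 + 11*sqrt(2)*j^3/2 + 4*j^2 + 33*sqrt(2)*j^2 - 5*sqrt(2)*j + 24*j - 30*sqrt(2)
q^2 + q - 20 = (q - 4)*(q + 5)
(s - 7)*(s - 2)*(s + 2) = s^3 - 7*s^2 - 4*s + 28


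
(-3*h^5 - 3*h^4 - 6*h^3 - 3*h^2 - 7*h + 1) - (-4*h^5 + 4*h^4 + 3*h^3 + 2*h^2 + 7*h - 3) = h^5 - 7*h^4 - 9*h^3 - 5*h^2 - 14*h + 4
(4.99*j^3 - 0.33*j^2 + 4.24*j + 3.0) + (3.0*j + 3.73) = 4.99*j^3 - 0.33*j^2 + 7.24*j + 6.73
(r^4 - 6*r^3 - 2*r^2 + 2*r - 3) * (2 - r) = -r^5 + 8*r^4 - 10*r^3 - 6*r^2 + 7*r - 6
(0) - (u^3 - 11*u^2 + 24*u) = -u^3 + 11*u^2 - 24*u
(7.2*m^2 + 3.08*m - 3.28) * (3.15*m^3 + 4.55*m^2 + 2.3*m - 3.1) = 22.68*m^5 + 42.462*m^4 + 20.242*m^3 - 30.16*m^2 - 17.092*m + 10.168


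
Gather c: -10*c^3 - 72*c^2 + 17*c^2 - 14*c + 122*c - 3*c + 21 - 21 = -10*c^3 - 55*c^2 + 105*c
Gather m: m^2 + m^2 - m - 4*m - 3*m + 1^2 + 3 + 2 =2*m^2 - 8*m + 6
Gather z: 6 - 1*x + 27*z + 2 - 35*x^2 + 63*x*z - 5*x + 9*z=-35*x^2 - 6*x + z*(63*x + 36) + 8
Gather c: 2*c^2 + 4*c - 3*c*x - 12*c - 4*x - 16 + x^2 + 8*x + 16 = 2*c^2 + c*(-3*x - 8) + x^2 + 4*x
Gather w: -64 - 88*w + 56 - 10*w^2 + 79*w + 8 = -10*w^2 - 9*w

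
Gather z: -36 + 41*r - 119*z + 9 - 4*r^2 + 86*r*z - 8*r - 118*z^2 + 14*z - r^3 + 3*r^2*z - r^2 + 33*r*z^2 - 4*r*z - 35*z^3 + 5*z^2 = -r^3 - 5*r^2 + 33*r - 35*z^3 + z^2*(33*r - 113) + z*(3*r^2 + 82*r - 105) - 27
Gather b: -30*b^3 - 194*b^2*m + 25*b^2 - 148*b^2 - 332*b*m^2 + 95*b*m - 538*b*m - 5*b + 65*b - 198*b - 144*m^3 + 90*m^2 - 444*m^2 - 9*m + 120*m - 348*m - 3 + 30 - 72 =-30*b^3 + b^2*(-194*m - 123) + b*(-332*m^2 - 443*m - 138) - 144*m^3 - 354*m^2 - 237*m - 45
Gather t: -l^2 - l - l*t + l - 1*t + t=-l^2 - l*t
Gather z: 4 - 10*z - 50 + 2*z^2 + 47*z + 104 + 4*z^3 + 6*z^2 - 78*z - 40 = 4*z^3 + 8*z^2 - 41*z + 18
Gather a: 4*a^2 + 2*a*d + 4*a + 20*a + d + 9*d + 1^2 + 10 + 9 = 4*a^2 + a*(2*d + 24) + 10*d + 20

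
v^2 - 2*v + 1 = (v - 1)^2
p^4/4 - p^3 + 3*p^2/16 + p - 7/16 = (p/4 + 1/4)*(p - 7/2)*(p - 1)*(p - 1/2)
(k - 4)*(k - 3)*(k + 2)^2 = k^4 - 3*k^3 - 12*k^2 + 20*k + 48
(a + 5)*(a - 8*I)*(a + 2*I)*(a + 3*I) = a^4 + 5*a^3 - 3*I*a^3 + 34*a^2 - 15*I*a^2 + 170*a + 48*I*a + 240*I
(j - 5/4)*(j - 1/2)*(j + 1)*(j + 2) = j^4 + 5*j^3/4 - 21*j^2/8 - 13*j/8 + 5/4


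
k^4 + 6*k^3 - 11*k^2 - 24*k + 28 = (k - 2)*(k - 1)*(k + 2)*(k + 7)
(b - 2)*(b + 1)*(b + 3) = b^3 + 2*b^2 - 5*b - 6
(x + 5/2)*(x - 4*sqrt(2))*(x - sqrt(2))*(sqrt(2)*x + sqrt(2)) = sqrt(2)*x^4 - 10*x^3 + 7*sqrt(2)*x^3/2 - 35*x^2 + 21*sqrt(2)*x^2/2 - 25*x + 28*sqrt(2)*x + 20*sqrt(2)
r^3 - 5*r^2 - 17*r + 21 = (r - 7)*(r - 1)*(r + 3)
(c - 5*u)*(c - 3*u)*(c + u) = c^3 - 7*c^2*u + 7*c*u^2 + 15*u^3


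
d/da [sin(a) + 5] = cos(a)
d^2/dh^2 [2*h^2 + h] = 4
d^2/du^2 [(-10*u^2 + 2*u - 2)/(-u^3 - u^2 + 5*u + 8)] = 4*(5*u^6 - 3*u^5 + 78*u^4 + 307*u^3 + 60*u^2 - 15*u + 393)/(u^9 + 3*u^8 - 12*u^7 - 53*u^6 + 12*u^5 + 291*u^4 + 307*u^3 - 408*u^2 - 960*u - 512)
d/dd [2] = 0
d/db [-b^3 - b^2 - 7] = b*(-3*b - 2)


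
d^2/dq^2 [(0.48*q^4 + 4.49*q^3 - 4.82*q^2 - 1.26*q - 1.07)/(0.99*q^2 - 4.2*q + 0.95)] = (0.940896*q^6 - 11.97504*q^5 + 53.51184*q^4 + 76.7653379999999*q^3 - 81.3851819999999*q^2 + 58.11789*q - 54.49183)/(0.970299*q^6 - 12.34926*q^5 + 55.184085*q^4 - 97.7886*q^3 + 52.954425*q^2 - 11.3715*q + 0.857375)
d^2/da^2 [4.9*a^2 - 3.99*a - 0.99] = 9.80000000000000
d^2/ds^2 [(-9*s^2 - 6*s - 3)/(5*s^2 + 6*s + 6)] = 6*(40*s^3 + 195*s^2 + 90*s - 42)/(125*s^6 + 450*s^5 + 990*s^4 + 1296*s^3 + 1188*s^2 + 648*s + 216)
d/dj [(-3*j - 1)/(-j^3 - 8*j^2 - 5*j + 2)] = (3*j^3 + 24*j^2 + 15*j - (3*j + 1)*(3*j^2 + 16*j + 5) - 6)/(j^3 + 8*j^2 + 5*j - 2)^2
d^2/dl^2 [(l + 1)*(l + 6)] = 2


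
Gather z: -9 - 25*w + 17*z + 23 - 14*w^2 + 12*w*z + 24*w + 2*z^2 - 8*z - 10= -14*w^2 - w + 2*z^2 + z*(12*w + 9) + 4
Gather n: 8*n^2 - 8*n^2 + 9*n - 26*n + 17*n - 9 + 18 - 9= 0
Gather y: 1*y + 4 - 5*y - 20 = -4*y - 16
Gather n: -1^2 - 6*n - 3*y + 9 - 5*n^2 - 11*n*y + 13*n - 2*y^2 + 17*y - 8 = -5*n^2 + n*(7 - 11*y) - 2*y^2 + 14*y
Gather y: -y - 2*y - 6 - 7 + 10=-3*y - 3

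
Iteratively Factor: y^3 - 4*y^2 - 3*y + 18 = (y - 3)*(y^2 - y - 6) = (y - 3)*(y + 2)*(y - 3)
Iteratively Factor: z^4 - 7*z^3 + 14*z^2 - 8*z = (z - 4)*(z^3 - 3*z^2 + 2*z) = (z - 4)*(z - 2)*(z^2 - z) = z*(z - 4)*(z - 2)*(z - 1)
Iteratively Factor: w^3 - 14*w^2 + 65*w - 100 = (w - 4)*(w^2 - 10*w + 25) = (w - 5)*(w - 4)*(w - 5)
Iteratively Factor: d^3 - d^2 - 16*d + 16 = (d + 4)*(d^2 - 5*d + 4) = (d - 1)*(d + 4)*(d - 4)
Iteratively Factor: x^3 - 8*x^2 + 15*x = (x - 5)*(x^2 - 3*x) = (x - 5)*(x - 3)*(x)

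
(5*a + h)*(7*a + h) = 35*a^2 + 12*a*h + h^2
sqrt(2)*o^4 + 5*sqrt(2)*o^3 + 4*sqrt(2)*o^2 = o^2*(o + 4)*(sqrt(2)*o + sqrt(2))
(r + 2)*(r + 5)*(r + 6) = r^3 + 13*r^2 + 52*r + 60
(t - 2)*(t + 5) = t^2 + 3*t - 10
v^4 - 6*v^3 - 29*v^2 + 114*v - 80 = (v - 8)*(v - 2)*(v - 1)*(v + 5)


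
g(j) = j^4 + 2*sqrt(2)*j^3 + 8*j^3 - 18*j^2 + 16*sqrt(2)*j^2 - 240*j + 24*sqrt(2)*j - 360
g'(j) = 4*j^3 + 6*sqrt(2)*j^2 + 24*j^2 - 36*j + 32*sqrt(2)*j - 240 + 24*sqrt(2)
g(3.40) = -447.87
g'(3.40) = 358.15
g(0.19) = -398.91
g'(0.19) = -203.10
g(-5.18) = 46.46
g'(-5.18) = 61.69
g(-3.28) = 99.29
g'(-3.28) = -28.08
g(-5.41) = 32.26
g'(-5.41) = 61.29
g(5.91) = 2039.05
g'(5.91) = 1808.99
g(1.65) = -631.34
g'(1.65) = -84.38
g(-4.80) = 69.00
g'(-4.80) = 55.61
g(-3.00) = 88.46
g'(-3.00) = -49.46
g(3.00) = -563.16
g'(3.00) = 222.07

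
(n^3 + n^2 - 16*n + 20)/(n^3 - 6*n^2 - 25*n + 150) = (n^2 - 4*n + 4)/(n^2 - 11*n + 30)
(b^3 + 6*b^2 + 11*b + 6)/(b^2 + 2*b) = b + 4 + 3/b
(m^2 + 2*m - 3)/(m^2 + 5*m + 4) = (m^2 + 2*m - 3)/(m^2 + 5*m + 4)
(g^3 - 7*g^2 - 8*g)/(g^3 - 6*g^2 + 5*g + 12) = g*(g - 8)/(g^2 - 7*g + 12)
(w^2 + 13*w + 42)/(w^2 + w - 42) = (w + 6)/(w - 6)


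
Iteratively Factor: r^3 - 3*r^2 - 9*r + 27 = (r + 3)*(r^2 - 6*r + 9) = (r - 3)*(r + 3)*(r - 3)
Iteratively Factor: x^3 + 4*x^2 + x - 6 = (x + 3)*(x^2 + x - 2) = (x - 1)*(x + 3)*(x + 2)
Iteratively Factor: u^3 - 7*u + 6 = (u - 1)*(u^2 + u - 6) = (u - 1)*(u + 3)*(u - 2)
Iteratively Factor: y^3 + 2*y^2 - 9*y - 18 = (y + 2)*(y^2 - 9) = (y + 2)*(y + 3)*(y - 3)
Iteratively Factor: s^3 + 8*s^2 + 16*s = (s)*(s^2 + 8*s + 16) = s*(s + 4)*(s + 4)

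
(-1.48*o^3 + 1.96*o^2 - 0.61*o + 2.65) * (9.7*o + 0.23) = -14.356*o^4 + 18.6716*o^3 - 5.4662*o^2 + 25.5647*o + 0.6095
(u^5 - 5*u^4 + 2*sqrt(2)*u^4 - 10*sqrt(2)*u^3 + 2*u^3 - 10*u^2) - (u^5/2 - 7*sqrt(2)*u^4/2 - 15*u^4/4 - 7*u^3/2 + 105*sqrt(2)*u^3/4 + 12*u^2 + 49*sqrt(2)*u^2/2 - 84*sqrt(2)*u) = u^5/2 - 5*u^4/4 + 11*sqrt(2)*u^4/2 - 145*sqrt(2)*u^3/4 + 11*u^3/2 - 49*sqrt(2)*u^2/2 - 22*u^2 + 84*sqrt(2)*u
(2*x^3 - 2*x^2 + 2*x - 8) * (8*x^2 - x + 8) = 16*x^5 - 18*x^4 + 34*x^3 - 82*x^2 + 24*x - 64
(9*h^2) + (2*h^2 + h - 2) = 11*h^2 + h - 2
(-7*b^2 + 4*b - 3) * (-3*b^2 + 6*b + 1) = 21*b^4 - 54*b^3 + 26*b^2 - 14*b - 3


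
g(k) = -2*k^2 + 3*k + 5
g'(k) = 3 - 4*k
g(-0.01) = 4.97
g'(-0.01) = 3.04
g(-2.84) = -19.65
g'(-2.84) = 14.36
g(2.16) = 2.15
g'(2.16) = -5.64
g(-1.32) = -2.44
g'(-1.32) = 8.28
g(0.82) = 6.12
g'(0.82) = -0.28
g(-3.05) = -22.76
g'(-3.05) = 15.20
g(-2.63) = -16.72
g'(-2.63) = 13.52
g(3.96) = -14.48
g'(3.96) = -12.84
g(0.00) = 5.00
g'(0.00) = 3.00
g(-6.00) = -85.00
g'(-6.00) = 27.00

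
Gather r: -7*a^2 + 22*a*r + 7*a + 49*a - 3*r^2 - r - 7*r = -7*a^2 + 56*a - 3*r^2 + r*(22*a - 8)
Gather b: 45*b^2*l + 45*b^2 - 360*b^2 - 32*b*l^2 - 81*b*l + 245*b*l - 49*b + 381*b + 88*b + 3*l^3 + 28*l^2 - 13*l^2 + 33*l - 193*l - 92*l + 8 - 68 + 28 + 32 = b^2*(45*l - 315) + b*(-32*l^2 + 164*l + 420) + 3*l^3 + 15*l^2 - 252*l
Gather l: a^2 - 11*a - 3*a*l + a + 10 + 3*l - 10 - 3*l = a^2 - 3*a*l - 10*a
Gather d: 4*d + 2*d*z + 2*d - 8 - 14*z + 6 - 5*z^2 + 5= d*(2*z + 6) - 5*z^2 - 14*z + 3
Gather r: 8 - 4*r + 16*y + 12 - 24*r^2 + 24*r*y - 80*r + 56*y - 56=-24*r^2 + r*(24*y - 84) + 72*y - 36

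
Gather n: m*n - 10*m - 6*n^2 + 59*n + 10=-10*m - 6*n^2 + n*(m + 59) + 10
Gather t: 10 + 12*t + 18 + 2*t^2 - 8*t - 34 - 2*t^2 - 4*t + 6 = 0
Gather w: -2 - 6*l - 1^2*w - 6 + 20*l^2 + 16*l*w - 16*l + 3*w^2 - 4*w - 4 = 20*l^2 - 22*l + 3*w^2 + w*(16*l - 5) - 12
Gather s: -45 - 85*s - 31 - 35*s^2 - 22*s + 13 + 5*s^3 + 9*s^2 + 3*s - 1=5*s^3 - 26*s^2 - 104*s - 64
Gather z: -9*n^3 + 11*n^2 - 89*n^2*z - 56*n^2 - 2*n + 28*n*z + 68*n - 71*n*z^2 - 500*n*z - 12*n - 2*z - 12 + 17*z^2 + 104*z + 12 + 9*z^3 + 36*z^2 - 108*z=-9*n^3 - 45*n^2 + 54*n + 9*z^3 + z^2*(53 - 71*n) + z*(-89*n^2 - 472*n - 6)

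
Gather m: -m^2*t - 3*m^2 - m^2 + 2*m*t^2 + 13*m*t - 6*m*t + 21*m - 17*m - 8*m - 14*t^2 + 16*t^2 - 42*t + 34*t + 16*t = m^2*(-t - 4) + m*(2*t^2 + 7*t - 4) + 2*t^2 + 8*t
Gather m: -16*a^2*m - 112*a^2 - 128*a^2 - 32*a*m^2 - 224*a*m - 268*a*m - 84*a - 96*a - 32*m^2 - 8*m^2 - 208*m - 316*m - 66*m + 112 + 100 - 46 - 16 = -240*a^2 - 180*a + m^2*(-32*a - 40) + m*(-16*a^2 - 492*a - 590) + 150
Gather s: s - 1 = s - 1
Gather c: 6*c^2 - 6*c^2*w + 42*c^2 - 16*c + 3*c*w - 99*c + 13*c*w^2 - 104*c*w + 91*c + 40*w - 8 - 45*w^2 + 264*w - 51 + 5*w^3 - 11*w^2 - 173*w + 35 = c^2*(48 - 6*w) + c*(13*w^2 - 101*w - 24) + 5*w^3 - 56*w^2 + 131*w - 24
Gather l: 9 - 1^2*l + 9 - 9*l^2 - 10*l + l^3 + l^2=l^3 - 8*l^2 - 11*l + 18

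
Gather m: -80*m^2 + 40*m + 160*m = -80*m^2 + 200*m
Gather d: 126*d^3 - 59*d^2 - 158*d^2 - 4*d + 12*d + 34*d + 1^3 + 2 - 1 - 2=126*d^3 - 217*d^2 + 42*d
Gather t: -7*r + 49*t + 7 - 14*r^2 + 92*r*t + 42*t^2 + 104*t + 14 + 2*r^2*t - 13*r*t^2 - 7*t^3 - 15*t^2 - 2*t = -14*r^2 - 7*r - 7*t^3 + t^2*(27 - 13*r) + t*(2*r^2 + 92*r + 151) + 21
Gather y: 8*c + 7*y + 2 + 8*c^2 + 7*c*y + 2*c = 8*c^2 + 10*c + y*(7*c + 7) + 2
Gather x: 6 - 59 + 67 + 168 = 182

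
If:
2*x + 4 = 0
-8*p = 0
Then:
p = 0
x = -2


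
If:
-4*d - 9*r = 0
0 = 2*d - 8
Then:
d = 4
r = -16/9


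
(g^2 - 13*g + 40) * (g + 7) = g^3 - 6*g^2 - 51*g + 280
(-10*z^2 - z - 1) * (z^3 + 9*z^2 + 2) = -10*z^5 - 91*z^4 - 10*z^3 - 29*z^2 - 2*z - 2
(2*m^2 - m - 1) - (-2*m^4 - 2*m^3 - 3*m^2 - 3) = 2*m^4 + 2*m^3 + 5*m^2 - m + 2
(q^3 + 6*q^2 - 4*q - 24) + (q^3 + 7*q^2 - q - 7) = 2*q^3 + 13*q^2 - 5*q - 31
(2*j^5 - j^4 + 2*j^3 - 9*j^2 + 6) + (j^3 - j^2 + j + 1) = 2*j^5 - j^4 + 3*j^3 - 10*j^2 + j + 7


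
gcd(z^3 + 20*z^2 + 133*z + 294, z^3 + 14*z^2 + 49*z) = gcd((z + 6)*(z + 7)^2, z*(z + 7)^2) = z^2 + 14*z + 49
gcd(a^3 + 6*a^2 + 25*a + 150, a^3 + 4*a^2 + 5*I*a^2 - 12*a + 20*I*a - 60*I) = a^2 + a*(6 + 5*I) + 30*I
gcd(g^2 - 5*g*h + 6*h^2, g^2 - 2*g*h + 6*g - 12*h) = g - 2*h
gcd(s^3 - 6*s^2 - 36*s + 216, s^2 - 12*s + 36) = s^2 - 12*s + 36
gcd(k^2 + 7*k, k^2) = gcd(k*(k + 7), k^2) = k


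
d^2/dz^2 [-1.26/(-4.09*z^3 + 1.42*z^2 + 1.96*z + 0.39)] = ((3.5784 - 30.9204*z)*(-4.09*z^3 + 1.42*z^2 + 1.96*z + 0.39) - 1.26*(-24.54*z^2 + 5.68*z + 3.92)*(-12.27*z^2 + 2.84*z + 1.96))/(-4.09*z^3 + 1.42*z^2 + 1.96*z + 0.39)^3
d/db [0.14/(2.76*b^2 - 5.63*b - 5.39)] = (0.7882 - 0.7728*b)/(-2.76*b^2 + 5.63*b + 5.39)^2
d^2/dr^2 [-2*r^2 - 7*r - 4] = -4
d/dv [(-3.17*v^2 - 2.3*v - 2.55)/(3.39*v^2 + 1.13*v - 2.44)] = (4.2149*v^2 + 32.7586*v + 8.4935)/(11.4921*v^4 + 7.6614*v^3 - 15.2663*v^2 - 5.5144*v + 5.9536)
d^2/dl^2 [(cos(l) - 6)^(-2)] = 2*(-6*cos(l) - cos(2*l) + 2)/(cos(l) - 6)^4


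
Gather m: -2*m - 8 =-2*m - 8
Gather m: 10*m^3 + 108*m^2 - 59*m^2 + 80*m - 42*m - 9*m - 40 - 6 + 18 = 10*m^3 + 49*m^2 + 29*m - 28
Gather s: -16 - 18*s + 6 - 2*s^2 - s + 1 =-2*s^2 - 19*s - 9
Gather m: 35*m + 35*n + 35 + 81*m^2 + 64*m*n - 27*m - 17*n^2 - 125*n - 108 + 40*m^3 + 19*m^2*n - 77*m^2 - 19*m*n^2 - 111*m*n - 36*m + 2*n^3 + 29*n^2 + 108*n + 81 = 40*m^3 + m^2*(19*n + 4) + m*(-19*n^2 - 47*n - 28) + 2*n^3 + 12*n^2 + 18*n + 8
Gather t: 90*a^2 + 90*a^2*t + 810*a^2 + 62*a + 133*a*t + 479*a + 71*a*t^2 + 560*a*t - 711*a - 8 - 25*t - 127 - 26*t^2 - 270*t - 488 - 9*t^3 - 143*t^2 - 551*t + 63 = 900*a^2 - 170*a - 9*t^3 + t^2*(71*a - 169) + t*(90*a^2 + 693*a - 846) - 560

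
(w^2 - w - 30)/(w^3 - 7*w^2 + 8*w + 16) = (w^2 - w - 30)/(w^3 - 7*w^2 + 8*w + 16)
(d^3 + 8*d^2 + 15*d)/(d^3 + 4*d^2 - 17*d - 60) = d/(d - 4)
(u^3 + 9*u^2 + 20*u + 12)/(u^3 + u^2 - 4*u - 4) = (u + 6)/(u - 2)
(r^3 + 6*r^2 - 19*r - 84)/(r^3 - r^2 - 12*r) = (r + 7)/r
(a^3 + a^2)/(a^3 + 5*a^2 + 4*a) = a/(a + 4)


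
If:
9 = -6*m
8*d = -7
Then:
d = -7/8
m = -3/2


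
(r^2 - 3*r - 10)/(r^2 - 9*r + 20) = (r + 2)/(r - 4)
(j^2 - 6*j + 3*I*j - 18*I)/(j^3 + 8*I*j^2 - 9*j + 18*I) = (j - 6)/(j^2 + 5*I*j + 6)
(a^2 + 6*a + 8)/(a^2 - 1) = (a^2 + 6*a + 8)/(a^2 - 1)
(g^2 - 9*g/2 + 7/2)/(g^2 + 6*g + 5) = (2*g^2 - 9*g + 7)/(2*(g^2 + 6*g + 5))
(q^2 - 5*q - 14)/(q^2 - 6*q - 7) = (q + 2)/(q + 1)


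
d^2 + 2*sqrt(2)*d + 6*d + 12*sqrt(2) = (d + 6)*(d + 2*sqrt(2))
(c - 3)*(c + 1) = c^2 - 2*c - 3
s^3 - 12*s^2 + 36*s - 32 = (s - 8)*(s - 2)^2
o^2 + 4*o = o*(o + 4)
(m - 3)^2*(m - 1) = m^3 - 7*m^2 + 15*m - 9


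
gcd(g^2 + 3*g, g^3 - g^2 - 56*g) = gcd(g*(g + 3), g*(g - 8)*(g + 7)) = g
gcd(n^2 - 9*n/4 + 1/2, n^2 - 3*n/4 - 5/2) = n - 2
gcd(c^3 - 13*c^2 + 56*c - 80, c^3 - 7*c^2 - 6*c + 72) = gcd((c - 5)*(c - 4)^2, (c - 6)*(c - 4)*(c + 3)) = c - 4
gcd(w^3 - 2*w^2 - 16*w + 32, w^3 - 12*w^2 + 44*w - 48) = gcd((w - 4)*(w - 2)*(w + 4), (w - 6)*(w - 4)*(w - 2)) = w^2 - 6*w + 8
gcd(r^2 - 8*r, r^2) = r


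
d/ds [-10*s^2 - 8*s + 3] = -20*s - 8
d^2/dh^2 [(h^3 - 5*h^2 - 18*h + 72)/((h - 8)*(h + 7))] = 4*(17*h^3 - 228*h^2 + 3084*h - 5284)/(h^6 - 3*h^5 - 165*h^4 + 335*h^3 + 9240*h^2 - 9408*h - 175616)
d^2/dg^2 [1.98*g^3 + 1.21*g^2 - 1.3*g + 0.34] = 11.88*g + 2.42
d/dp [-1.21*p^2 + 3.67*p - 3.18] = 3.67 - 2.42*p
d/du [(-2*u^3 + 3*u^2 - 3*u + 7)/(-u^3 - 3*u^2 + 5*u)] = (9*u^4 - 26*u^3 + 27*u^2 + 42*u - 35)/(u^2*(u^4 + 6*u^3 - u^2 - 30*u + 25))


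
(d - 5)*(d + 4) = d^2 - d - 20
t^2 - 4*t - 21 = (t - 7)*(t + 3)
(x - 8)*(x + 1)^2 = x^3 - 6*x^2 - 15*x - 8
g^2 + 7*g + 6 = (g + 1)*(g + 6)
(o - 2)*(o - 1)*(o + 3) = o^3 - 7*o + 6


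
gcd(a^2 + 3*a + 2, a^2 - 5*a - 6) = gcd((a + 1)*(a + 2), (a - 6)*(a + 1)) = a + 1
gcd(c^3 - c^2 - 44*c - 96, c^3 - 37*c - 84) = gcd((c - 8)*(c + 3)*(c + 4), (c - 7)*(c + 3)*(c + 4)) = c^2 + 7*c + 12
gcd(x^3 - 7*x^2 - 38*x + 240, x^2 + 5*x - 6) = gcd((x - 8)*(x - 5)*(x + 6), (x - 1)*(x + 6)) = x + 6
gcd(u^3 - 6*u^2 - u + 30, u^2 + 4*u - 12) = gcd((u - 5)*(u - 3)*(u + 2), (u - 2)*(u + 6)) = 1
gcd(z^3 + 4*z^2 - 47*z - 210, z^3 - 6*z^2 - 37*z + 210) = z^2 - z - 42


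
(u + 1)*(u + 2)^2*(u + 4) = u^4 + 9*u^3 + 28*u^2 + 36*u + 16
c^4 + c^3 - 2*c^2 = c^2*(c - 1)*(c + 2)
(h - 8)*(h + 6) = h^2 - 2*h - 48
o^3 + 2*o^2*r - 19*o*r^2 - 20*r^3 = (o - 4*r)*(o + r)*(o + 5*r)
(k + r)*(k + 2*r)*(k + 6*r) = k^3 + 9*k^2*r + 20*k*r^2 + 12*r^3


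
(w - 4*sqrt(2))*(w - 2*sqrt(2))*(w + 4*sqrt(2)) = w^3 - 2*sqrt(2)*w^2 - 32*w + 64*sqrt(2)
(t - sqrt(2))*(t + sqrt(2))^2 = t^3 + sqrt(2)*t^2 - 2*t - 2*sqrt(2)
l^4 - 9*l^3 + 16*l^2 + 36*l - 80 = (l - 5)*(l - 4)*(l - 2)*(l + 2)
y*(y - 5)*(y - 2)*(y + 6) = y^4 - y^3 - 32*y^2 + 60*y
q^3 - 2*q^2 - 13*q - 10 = (q - 5)*(q + 1)*(q + 2)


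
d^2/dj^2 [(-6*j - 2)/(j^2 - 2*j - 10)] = 4*(4*(j - 1)^2*(3*j + 1) + (9*j - 5)*(-j^2 + 2*j + 10))/(-j^2 + 2*j + 10)^3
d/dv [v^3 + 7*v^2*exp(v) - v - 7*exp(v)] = 7*v^2*exp(v) + 3*v^2 + 14*v*exp(v) - 7*exp(v) - 1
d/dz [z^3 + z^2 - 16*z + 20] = 3*z^2 + 2*z - 16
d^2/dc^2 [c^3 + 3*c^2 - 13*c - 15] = 6*c + 6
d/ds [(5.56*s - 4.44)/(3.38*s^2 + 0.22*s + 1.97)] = (-18.7928*s^2 + 30.0144*s + 11.93)/(11.4244*s^4 + 1.4872*s^3 + 13.3656*s^2 + 0.8668*s + 3.8809)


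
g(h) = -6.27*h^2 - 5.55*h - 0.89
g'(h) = -12.54*h - 5.55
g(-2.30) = -21.29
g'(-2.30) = 23.29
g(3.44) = -94.18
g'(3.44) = -48.69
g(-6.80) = -253.07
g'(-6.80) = 79.72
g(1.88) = -33.48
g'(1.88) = -29.13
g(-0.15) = -0.20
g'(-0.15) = -3.67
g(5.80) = -244.00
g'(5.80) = -78.28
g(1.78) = -30.63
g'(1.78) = -27.87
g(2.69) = -61.19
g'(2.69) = -39.28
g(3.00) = -73.97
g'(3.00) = -43.17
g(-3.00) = -40.67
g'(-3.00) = 32.07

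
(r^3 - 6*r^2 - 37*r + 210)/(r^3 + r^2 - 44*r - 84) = (r - 5)/(r + 2)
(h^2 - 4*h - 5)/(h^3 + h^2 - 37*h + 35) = (h + 1)/(h^2 + 6*h - 7)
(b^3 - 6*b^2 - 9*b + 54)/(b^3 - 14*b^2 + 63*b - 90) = (b + 3)/(b - 5)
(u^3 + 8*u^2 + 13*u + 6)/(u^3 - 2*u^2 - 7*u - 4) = (u + 6)/(u - 4)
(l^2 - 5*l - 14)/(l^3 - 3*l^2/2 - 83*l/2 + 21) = 2*(l + 2)/(2*l^2 + 11*l - 6)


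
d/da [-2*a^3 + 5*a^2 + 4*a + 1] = -6*a^2 + 10*a + 4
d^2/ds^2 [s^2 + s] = 2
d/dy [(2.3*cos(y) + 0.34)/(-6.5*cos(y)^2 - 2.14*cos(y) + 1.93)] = (14.95*sin(y)^2 - 4.42*cos(y) - 20.1166)*sin(y)/(6.5*cos(y)^2 + 2.14*cos(y) - 1.93)^2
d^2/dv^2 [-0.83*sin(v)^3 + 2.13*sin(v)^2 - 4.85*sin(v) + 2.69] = 5.4725*sin(v) - 1.8675*sin(3*v) + 4.26*cos(2*v)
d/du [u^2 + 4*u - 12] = 2*u + 4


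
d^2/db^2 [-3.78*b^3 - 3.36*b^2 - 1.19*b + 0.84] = -22.68*b - 6.72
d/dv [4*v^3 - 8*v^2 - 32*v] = 12*v^2 - 16*v - 32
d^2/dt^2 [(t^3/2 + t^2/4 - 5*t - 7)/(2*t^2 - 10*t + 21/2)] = 49/(8*t^3 - 36*t^2 + 54*t - 27)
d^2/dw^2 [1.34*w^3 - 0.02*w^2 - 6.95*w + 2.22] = 8.04*w - 0.04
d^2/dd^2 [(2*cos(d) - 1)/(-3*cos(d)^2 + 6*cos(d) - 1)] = 2*(-9*cos(d)^5 + 9*cos(d)^3 - 21*cos(d)^2 + 38*cos(d) - 21)/(-3*cos(d)^2 + 6*cos(d) - 1)^3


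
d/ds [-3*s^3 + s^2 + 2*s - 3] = -9*s^2 + 2*s + 2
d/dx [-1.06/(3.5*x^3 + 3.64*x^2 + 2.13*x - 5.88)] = (11.13*x^2 + 7.7168*x + 2.2578)/(3.5*x^3 + 3.64*x^2 + 2.13*x - 5.88)^2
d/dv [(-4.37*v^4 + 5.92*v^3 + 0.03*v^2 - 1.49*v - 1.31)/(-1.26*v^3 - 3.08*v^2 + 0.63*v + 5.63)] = (5.5062*v^6 + 26.9192*v^5 - 26.4551*v^4 - 94.708*v^3 + 90.4667*v^2 - 7.7318*v - 7.5634)/(1.5876*v^6 + 7.7616*v^5 + 7.8988*v^4 - 18.0684*v^3 - 34.2839*v^2 + 7.0938*v + 31.6969)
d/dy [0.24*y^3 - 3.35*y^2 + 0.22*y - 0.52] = 0.72*y^2 - 6.7*y + 0.22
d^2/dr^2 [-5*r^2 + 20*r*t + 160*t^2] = -10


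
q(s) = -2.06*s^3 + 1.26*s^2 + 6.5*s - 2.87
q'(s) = -6.18*s^2 + 2.52*s + 6.5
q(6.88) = -569.37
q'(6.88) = -268.69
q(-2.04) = 6.60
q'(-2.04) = -24.36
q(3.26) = -39.66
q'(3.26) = -50.96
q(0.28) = -1.00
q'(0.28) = 6.72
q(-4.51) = 182.42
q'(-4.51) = -130.57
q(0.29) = -0.93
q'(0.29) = 6.71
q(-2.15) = 9.45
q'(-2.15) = -27.49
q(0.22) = -1.40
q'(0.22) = 6.76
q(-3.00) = 44.59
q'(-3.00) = -56.68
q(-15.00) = 7135.63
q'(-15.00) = -1421.80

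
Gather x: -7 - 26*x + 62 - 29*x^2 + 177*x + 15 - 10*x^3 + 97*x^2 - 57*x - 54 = -10*x^3 + 68*x^2 + 94*x + 16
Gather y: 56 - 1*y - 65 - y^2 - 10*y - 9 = -y^2 - 11*y - 18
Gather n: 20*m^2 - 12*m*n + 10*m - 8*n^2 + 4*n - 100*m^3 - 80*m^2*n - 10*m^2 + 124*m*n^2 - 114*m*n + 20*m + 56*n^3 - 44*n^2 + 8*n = -100*m^3 + 10*m^2 + 30*m + 56*n^3 + n^2*(124*m - 52) + n*(-80*m^2 - 126*m + 12)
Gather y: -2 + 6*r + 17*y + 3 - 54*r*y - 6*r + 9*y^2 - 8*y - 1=9*y^2 + y*(9 - 54*r)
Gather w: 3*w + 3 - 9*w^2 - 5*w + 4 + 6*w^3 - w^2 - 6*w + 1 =6*w^3 - 10*w^2 - 8*w + 8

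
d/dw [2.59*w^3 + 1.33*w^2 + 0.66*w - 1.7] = 7.77*w^2 + 2.66*w + 0.66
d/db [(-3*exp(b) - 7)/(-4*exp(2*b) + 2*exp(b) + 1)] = (-12*exp(2*b) - 56*exp(b) + 11)*exp(b)/(16*exp(4*b) - 16*exp(3*b) - 4*exp(2*b) + 4*exp(b) + 1)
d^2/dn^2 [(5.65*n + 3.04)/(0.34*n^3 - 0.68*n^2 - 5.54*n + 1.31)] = (3.91884*n^5 - 3.620592*n^4 + 15.264232*n^3 - 56.120808*n^2 + 90.787752*n + 274.029612)/(0.039304*n^9 - 0.235824*n^8 - 1.449624*n^7 + 7.824964*n^6 + 21.803112*n^5 - 75.598728*n^4 - 138.67085*n^3 + 117.117144*n^2 - 28.521582*n + 2.248091)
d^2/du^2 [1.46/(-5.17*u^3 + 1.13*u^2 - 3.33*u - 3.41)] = ((45.2892*u - 3.2996)*(5.17*u^3 - 1.13*u^2 + 3.33*u + 3.41) - 1.46*(15.51*u^2 - 2.26*u + 3.33)*(31.02*u^2 - 4.52*u + 6.66))/(5.17*u^3 - 1.13*u^2 + 3.33*u + 3.41)^3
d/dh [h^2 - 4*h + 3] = 2*h - 4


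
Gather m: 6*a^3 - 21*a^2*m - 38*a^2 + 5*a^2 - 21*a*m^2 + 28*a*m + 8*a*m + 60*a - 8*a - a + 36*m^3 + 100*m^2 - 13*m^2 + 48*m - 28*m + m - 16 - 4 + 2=6*a^3 - 33*a^2 + 51*a + 36*m^3 + m^2*(87 - 21*a) + m*(-21*a^2 + 36*a + 21) - 18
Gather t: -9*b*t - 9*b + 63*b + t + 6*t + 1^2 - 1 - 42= 54*b + t*(7 - 9*b) - 42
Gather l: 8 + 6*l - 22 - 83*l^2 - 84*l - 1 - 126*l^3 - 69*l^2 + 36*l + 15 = -126*l^3 - 152*l^2 - 42*l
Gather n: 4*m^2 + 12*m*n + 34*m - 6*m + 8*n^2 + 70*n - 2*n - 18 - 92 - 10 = 4*m^2 + 28*m + 8*n^2 + n*(12*m + 68) - 120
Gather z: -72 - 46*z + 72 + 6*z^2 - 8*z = 6*z^2 - 54*z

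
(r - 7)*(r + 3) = r^2 - 4*r - 21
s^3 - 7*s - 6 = (s - 3)*(s + 1)*(s + 2)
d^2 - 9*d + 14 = (d - 7)*(d - 2)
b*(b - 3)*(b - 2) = b^3 - 5*b^2 + 6*b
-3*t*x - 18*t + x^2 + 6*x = (-3*t + x)*(x + 6)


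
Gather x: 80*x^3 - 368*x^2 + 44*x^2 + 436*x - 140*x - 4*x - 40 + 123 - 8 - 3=80*x^3 - 324*x^2 + 292*x + 72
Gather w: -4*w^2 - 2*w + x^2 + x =-4*w^2 - 2*w + x^2 + x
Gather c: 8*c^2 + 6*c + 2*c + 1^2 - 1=8*c^2 + 8*c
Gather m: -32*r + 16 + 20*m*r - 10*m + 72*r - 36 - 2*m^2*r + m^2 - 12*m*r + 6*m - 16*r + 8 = m^2*(1 - 2*r) + m*(8*r - 4) + 24*r - 12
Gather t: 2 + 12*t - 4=12*t - 2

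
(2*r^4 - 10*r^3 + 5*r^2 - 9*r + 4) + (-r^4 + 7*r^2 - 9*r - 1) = r^4 - 10*r^3 + 12*r^2 - 18*r + 3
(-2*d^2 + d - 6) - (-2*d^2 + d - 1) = -5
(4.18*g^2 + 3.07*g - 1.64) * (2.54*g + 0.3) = 10.6172*g^3 + 9.0518*g^2 - 3.2446*g - 0.492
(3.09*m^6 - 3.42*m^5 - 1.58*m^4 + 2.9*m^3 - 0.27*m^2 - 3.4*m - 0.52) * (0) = 0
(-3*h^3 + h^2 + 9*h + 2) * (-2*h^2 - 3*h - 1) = 6*h^5 + 7*h^4 - 18*h^3 - 32*h^2 - 15*h - 2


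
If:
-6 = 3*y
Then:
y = -2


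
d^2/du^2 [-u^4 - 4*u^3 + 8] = 12*u*(-u - 2)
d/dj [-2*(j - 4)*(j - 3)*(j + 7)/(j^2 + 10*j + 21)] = 2*(-j^2 - 6*j + 33)/(j^2 + 6*j + 9)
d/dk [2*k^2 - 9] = 4*k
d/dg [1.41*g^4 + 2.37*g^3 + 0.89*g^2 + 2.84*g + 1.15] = 5.64*g^3 + 7.11*g^2 + 1.78*g + 2.84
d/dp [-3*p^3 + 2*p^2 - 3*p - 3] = -9*p^2 + 4*p - 3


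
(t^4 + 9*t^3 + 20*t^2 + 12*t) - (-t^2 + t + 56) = t^4 + 9*t^3 + 21*t^2 + 11*t - 56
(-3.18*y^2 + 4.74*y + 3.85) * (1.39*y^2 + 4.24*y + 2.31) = -4.4202*y^4 - 6.8946*y^3 + 18.1033*y^2 + 27.2734*y + 8.8935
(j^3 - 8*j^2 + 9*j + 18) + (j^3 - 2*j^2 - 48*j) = 2*j^3 - 10*j^2 - 39*j + 18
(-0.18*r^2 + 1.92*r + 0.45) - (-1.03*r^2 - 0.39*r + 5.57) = 0.85*r^2 + 2.31*r - 5.12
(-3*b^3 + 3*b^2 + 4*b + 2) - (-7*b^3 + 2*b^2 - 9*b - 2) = 4*b^3 + b^2 + 13*b + 4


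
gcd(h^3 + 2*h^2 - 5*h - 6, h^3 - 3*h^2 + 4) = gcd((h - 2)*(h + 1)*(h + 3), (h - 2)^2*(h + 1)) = h^2 - h - 2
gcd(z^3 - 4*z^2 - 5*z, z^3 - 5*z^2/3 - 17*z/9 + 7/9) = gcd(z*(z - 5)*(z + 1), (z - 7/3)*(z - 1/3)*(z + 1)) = z + 1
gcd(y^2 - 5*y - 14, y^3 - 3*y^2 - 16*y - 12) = y + 2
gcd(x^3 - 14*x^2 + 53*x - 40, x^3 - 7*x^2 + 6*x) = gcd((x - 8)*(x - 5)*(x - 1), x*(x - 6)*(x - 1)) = x - 1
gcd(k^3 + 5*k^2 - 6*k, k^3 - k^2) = k^2 - k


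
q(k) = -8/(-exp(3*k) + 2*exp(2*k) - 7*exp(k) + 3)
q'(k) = -8*(3*exp(3*k) - 4*exp(2*k) + 7*exp(k))/(-exp(3*k) + 2*exp(2*k) - 7*exp(k) + 3)^2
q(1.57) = 0.08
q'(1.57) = -0.24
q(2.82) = 0.00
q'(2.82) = -0.01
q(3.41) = 0.00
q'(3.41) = -0.00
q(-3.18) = -2.95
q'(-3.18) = -0.31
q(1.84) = 0.04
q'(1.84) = -0.11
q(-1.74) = -4.38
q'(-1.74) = -2.69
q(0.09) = 2.24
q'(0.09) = -4.26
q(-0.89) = -20.33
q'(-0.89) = -124.44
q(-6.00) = -2.68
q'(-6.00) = -0.02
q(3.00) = 0.00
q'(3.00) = 0.00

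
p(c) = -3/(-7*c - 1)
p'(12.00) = 0.00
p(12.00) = 0.04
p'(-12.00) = 0.00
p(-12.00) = -0.04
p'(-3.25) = -0.04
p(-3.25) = -0.14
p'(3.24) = -0.04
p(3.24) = 0.13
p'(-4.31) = -0.02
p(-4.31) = -0.10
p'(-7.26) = -0.01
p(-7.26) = -0.06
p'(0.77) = -0.51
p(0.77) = 0.47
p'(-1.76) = -0.16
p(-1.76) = -0.27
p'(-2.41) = -0.08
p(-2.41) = -0.19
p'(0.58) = -0.82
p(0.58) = 0.59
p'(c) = -21/(-7*c - 1)^2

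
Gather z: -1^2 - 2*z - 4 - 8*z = -10*z - 5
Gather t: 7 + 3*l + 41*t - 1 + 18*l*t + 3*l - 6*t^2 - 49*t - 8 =6*l - 6*t^2 + t*(18*l - 8) - 2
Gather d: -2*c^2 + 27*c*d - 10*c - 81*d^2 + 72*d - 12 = -2*c^2 - 10*c - 81*d^2 + d*(27*c + 72) - 12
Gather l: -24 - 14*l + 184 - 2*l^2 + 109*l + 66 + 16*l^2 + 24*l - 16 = 14*l^2 + 119*l + 210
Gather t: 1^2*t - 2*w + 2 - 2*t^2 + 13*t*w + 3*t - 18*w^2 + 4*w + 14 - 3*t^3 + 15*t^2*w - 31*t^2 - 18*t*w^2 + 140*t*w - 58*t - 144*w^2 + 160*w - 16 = -3*t^3 + t^2*(15*w - 33) + t*(-18*w^2 + 153*w - 54) - 162*w^2 + 162*w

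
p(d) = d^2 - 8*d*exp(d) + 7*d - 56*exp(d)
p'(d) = -8*d*exp(d) + 2*d - 64*exp(d) + 7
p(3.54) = -2868.94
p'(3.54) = -3167.91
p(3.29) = -2175.85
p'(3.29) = -2410.87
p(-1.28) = -20.04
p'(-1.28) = -10.51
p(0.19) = -68.19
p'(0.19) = -71.85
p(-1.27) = -20.15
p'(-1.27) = -10.66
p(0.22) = -70.38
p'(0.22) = -74.50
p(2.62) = -1031.90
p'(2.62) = -1154.75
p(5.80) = -33748.43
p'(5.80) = -36446.47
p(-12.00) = 60.00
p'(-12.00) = -17.00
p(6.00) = -41878.59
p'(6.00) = -45165.02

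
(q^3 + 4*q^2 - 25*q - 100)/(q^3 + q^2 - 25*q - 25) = (q + 4)/(q + 1)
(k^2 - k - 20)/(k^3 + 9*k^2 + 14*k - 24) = (k - 5)/(k^2 + 5*k - 6)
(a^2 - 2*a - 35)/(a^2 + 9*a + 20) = (a - 7)/(a + 4)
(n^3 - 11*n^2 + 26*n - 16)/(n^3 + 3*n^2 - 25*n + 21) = (n^2 - 10*n + 16)/(n^2 + 4*n - 21)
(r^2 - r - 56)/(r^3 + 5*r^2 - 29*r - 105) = (r - 8)/(r^2 - 2*r - 15)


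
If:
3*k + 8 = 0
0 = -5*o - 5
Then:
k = -8/3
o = -1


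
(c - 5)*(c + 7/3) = c^2 - 8*c/3 - 35/3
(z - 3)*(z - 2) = z^2 - 5*z + 6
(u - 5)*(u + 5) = u^2 - 25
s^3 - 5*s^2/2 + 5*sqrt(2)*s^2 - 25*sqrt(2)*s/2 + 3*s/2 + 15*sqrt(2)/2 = (s - 3/2)*(s - 1)*(s + 5*sqrt(2))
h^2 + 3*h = h*(h + 3)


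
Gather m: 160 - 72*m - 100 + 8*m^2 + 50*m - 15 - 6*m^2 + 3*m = 2*m^2 - 19*m + 45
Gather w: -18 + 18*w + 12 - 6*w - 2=12*w - 8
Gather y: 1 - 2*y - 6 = -2*y - 5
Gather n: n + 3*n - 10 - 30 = 4*n - 40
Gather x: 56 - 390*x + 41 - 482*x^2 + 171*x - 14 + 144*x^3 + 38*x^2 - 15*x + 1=144*x^3 - 444*x^2 - 234*x + 84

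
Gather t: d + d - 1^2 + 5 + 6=2*d + 10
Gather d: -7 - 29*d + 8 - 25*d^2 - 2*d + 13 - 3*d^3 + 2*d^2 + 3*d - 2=-3*d^3 - 23*d^2 - 28*d + 12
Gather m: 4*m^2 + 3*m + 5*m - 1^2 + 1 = 4*m^2 + 8*m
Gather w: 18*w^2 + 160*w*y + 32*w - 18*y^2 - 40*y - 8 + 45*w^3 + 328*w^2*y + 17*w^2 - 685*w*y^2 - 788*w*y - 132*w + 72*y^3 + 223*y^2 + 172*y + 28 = 45*w^3 + w^2*(328*y + 35) + w*(-685*y^2 - 628*y - 100) + 72*y^3 + 205*y^2 + 132*y + 20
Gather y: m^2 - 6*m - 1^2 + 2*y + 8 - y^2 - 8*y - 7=m^2 - 6*m - y^2 - 6*y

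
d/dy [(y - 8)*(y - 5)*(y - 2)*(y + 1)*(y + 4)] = 5*y^4 - 40*y^3 - 15*y^2 + 380*y - 136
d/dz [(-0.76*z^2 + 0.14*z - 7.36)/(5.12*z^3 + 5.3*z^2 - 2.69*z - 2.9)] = (3.8912*z^4 - 1.4336*z^3 + 114.352*z^2 + 82.424*z - 20.2044)/(26.2144*z^6 + 54.272*z^5 + 0.5444*z^4 - 58.21*z^3 - 23.5039*z^2 + 15.602*z + 8.41)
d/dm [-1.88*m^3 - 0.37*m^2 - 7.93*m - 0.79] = -5.64*m^2 - 0.74*m - 7.93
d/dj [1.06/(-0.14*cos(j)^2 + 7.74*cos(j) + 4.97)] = (8.2044 - 0.2968*cos(j))*sin(j)/(-0.14*cos(j)^2 + 7.74*cos(j) + 4.97)^2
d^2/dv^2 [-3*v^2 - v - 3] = -6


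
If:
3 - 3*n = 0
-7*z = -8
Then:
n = 1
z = 8/7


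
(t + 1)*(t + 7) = t^2 + 8*t + 7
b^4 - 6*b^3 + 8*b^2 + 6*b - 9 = (b - 3)^2*(b - 1)*(b + 1)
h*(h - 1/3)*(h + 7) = h^3 + 20*h^2/3 - 7*h/3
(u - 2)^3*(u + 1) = u^4 - 5*u^3 + 6*u^2 + 4*u - 8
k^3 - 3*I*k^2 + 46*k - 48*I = (k - 8*I)*(k - I)*(k + 6*I)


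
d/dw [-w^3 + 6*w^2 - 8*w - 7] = -3*w^2 + 12*w - 8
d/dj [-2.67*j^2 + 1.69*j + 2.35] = 1.69 - 5.34*j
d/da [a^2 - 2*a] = 2*a - 2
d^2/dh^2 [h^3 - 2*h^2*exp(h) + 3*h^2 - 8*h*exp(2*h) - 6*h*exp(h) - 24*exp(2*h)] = -2*h^2*exp(h) - 32*h*exp(2*h) - 14*h*exp(h) + 6*h - 128*exp(2*h) - 16*exp(h) + 6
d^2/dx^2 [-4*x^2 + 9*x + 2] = -8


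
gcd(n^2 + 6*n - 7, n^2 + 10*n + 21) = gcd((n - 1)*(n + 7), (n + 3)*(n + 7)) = n + 7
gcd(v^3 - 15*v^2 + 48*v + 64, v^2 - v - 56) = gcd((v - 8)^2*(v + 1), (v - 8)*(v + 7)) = v - 8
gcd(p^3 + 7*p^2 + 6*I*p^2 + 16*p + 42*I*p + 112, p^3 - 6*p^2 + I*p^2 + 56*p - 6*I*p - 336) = p + 8*I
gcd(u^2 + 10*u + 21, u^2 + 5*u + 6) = u + 3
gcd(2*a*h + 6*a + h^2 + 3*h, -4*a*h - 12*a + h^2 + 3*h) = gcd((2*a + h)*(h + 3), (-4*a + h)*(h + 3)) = h + 3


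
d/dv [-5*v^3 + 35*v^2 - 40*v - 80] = -15*v^2 + 70*v - 40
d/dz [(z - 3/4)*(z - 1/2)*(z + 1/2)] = 3*z^2 - 3*z/2 - 1/4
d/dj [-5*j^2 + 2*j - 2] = 2 - 10*j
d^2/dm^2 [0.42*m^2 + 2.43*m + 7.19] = 0.840000000000000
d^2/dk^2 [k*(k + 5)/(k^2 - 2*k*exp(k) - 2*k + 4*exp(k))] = 2*(4*k*(k + 5)*(k*exp(k) - k - exp(k) + 1)^2 + (k*(k + 5)*(k*exp(k) - 1) + 2*k*(k*exp(k) - k - exp(k) + 1) + 2*(k + 5)*(k*exp(k) - k - exp(k) + 1))*(k^2 - 2*k*exp(k) - 2*k + 4*exp(k)) + (k^2 - 2*k*exp(k) - 2*k + 4*exp(k))^2)/(k^2 - 2*k*exp(k) - 2*k + 4*exp(k))^3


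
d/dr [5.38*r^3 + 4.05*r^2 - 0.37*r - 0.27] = 16.14*r^2 + 8.1*r - 0.37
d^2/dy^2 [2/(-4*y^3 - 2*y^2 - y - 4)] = 4*(2*(6*y + 1)*(4*y^3 + 2*y^2 + y + 4) - (12*y^2 + 4*y + 1)^2)/(4*y^3 + 2*y^2 + y + 4)^3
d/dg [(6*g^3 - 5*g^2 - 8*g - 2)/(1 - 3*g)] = (-36*g^3 + 33*g^2 - 10*g - 14)/(9*g^2 - 6*g + 1)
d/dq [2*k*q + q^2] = 2*k + 2*q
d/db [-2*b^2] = -4*b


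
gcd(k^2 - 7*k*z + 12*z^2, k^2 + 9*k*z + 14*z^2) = 1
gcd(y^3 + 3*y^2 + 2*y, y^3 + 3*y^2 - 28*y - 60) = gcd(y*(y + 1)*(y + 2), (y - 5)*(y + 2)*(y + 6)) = y + 2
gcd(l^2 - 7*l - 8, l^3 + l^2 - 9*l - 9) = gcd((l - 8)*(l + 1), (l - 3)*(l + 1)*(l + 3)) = l + 1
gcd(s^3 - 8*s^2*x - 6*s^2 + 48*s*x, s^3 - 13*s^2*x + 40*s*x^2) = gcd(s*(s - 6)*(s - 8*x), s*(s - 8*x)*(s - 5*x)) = -s^2 + 8*s*x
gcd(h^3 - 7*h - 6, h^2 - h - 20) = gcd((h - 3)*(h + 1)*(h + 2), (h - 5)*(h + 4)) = 1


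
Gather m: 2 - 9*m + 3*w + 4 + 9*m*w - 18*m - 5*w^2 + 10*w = m*(9*w - 27) - 5*w^2 + 13*w + 6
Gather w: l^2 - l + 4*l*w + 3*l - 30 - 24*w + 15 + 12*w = l^2 + 2*l + w*(4*l - 12) - 15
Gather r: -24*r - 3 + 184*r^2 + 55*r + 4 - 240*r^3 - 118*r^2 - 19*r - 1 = -240*r^3 + 66*r^2 + 12*r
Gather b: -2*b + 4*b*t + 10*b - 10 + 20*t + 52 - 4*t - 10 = b*(4*t + 8) + 16*t + 32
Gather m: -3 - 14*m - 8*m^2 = -8*m^2 - 14*m - 3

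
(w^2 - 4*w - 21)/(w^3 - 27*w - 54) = (w - 7)/(w^2 - 3*w - 18)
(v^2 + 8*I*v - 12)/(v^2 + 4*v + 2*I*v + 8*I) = (v + 6*I)/(v + 4)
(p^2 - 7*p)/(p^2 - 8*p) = (p - 7)/(p - 8)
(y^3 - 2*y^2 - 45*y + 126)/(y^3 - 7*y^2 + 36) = (y + 7)/(y + 2)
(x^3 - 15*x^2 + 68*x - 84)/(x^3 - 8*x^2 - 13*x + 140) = (x^2 - 8*x + 12)/(x^2 - x - 20)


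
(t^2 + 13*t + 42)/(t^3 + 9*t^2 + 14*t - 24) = (t + 7)/(t^2 + 3*t - 4)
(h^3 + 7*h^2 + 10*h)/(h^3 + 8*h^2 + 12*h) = (h + 5)/(h + 6)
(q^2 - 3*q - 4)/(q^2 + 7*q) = (q^2 - 3*q - 4)/(q*(q + 7))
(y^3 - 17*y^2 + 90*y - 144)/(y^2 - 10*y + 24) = (y^2 - 11*y + 24)/(y - 4)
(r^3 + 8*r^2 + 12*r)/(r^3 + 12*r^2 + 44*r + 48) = r/(r + 4)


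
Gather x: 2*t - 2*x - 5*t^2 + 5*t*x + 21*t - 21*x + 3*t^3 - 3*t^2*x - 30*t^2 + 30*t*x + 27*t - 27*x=3*t^3 - 35*t^2 + 50*t + x*(-3*t^2 + 35*t - 50)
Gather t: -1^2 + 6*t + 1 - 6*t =0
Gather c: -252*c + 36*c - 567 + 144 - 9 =-216*c - 432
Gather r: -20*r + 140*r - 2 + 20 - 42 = 120*r - 24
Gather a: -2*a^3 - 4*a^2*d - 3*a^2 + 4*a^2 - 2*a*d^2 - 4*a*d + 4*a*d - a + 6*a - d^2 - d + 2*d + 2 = -2*a^3 + a^2*(1 - 4*d) + a*(5 - 2*d^2) - d^2 + d + 2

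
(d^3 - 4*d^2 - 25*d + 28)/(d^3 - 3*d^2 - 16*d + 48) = (d^2 - 8*d + 7)/(d^2 - 7*d + 12)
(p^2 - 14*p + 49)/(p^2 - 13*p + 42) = (p - 7)/(p - 6)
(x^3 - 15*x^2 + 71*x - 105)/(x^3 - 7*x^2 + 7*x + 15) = (x - 7)/(x + 1)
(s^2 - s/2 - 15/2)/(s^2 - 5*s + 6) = (s + 5/2)/(s - 2)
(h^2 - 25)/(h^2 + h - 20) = (h - 5)/(h - 4)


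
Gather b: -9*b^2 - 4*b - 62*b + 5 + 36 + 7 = -9*b^2 - 66*b + 48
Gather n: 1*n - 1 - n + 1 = 0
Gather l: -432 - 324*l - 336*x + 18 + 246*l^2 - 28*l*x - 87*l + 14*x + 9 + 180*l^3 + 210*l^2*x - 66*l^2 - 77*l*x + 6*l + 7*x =180*l^3 + l^2*(210*x + 180) + l*(-105*x - 405) - 315*x - 405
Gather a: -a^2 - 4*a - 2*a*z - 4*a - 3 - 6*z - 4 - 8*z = -a^2 + a*(-2*z - 8) - 14*z - 7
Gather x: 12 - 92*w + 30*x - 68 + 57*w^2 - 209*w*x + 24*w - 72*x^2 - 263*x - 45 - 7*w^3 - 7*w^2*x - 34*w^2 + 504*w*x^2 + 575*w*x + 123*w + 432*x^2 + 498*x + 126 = -7*w^3 + 23*w^2 + 55*w + x^2*(504*w + 360) + x*(-7*w^2 + 366*w + 265) + 25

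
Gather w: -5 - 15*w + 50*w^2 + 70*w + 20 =50*w^2 + 55*w + 15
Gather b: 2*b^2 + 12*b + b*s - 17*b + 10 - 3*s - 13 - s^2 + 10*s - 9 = 2*b^2 + b*(s - 5) - s^2 + 7*s - 12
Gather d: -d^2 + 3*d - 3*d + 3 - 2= 1 - d^2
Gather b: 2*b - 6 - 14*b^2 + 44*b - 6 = -14*b^2 + 46*b - 12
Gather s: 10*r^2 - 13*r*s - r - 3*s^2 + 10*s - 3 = 10*r^2 - r - 3*s^2 + s*(10 - 13*r) - 3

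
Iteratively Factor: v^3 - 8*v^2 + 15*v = (v - 3)*(v^2 - 5*v) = v*(v - 3)*(v - 5)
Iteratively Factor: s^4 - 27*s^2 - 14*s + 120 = (s - 2)*(s^3 + 2*s^2 - 23*s - 60) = (s - 5)*(s - 2)*(s^2 + 7*s + 12) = (s - 5)*(s - 2)*(s + 4)*(s + 3)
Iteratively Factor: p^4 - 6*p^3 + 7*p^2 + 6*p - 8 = (p - 4)*(p^3 - 2*p^2 - p + 2) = (p - 4)*(p - 2)*(p^2 - 1) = (p - 4)*(p - 2)*(p - 1)*(p + 1)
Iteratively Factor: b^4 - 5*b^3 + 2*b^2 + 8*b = (b + 1)*(b^3 - 6*b^2 + 8*b) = b*(b + 1)*(b^2 - 6*b + 8) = b*(b - 2)*(b + 1)*(b - 4)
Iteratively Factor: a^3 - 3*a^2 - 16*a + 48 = (a - 3)*(a^2 - 16) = (a - 4)*(a - 3)*(a + 4)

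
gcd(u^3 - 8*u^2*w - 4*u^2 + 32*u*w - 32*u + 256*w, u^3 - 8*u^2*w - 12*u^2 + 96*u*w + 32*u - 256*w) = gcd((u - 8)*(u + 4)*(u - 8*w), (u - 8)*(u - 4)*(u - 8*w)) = u^2 - 8*u*w - 8*u + 64*w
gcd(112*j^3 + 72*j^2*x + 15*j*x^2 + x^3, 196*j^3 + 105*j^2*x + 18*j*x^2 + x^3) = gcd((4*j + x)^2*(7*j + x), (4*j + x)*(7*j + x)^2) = 28*j^2 + 11*j*x + x^2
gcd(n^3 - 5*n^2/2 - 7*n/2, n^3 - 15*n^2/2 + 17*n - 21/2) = n - 7/2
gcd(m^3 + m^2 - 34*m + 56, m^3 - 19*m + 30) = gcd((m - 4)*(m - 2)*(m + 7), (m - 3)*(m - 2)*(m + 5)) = m - 2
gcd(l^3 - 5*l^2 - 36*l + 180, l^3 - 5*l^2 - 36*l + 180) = l^3 - 5*l^2 - 36*l + 180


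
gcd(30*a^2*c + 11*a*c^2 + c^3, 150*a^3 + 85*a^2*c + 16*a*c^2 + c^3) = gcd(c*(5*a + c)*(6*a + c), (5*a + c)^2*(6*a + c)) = 30*a^2 + 11*a*c + c^2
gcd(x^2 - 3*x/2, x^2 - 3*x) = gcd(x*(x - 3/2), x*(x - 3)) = x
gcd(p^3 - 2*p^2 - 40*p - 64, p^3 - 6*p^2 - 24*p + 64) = p^2 - 4*p - 32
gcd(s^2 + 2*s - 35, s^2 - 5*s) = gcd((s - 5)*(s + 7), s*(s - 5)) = s - 5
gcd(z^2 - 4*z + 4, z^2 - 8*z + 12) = z - 2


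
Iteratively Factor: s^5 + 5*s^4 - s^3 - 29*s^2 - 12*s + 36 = (s - 1)*(s^4 + 6*s^3 + 5*s^2 - 24*s - 36) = (s - 1)*(s + 2)*(s^3 + 4*s^2 - 3*s - 18) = (s - 2)*(s - 1)*(s + 2)*(s^2 + 6*s + 9) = (s - 2)*(s - 1)*(s + 2)*(s + 3)*(s + 3)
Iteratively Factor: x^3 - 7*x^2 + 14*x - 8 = (x - 4)*(x^2 - 3*x + 2) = (x - 4)*(x - 2)*(x - 1)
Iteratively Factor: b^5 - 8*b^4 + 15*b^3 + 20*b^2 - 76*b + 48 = (b - 2)*(b^4 - 6*b^3 + 3*b^2 + 26*b - 24) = (b - 2)*(b + 2)*(b^3 - 8*b^2 + 19*b - 12) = (b - 3)*(b - 2)*(b + 2)*(b^2 - 5*b + 4) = (b - 3)*(b - 2)*(b - 1)*(b + 2)*(b - 4)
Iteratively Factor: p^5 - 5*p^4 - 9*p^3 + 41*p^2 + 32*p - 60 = (p - 3)*(p^4 - 2*p^3 - 15*p^2 - 4*p + 20) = (p - 3)*(p + 2)*(p^3 - 4*p^2 - 7*p + 10) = (p - 3)*(p - 1)*(p + 2)*(p^2 - 3*p - 10) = (p - 3)*(p - 1)*(p + 2)^2*(p - 5)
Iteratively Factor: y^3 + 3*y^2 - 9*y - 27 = (y + 3)*(y^2 - 9) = (y + 3)^2*(y - 3)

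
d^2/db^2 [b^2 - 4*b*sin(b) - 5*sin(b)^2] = 4*b*sin(b) + 20*sin(b)^2 - 8*cos(b) - 8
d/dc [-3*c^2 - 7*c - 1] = -6*c - 7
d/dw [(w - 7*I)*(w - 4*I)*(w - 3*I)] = 3*w^2 - 28*I*w - 61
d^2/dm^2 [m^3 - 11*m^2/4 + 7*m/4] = 6*m - 11/2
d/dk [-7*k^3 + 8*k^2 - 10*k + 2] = -21*k^2 + 16*k - 10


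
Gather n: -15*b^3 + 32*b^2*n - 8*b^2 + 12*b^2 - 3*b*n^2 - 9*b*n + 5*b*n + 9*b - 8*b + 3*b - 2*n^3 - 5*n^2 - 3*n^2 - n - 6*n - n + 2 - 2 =-15*b^3 + 4*b^2 + 4*b - 2*n^3 + n^2*(-3*b - 8) + n*(32*b^2 - 4*b - 8)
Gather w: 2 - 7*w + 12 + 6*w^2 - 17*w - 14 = 6*w^2 - 24*w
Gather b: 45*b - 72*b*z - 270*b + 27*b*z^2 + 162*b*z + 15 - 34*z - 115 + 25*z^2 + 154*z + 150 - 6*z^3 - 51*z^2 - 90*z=b*(27*z^2 + 90*z - 225) - 6*z^3 - 26*z^2 + 30*z + 50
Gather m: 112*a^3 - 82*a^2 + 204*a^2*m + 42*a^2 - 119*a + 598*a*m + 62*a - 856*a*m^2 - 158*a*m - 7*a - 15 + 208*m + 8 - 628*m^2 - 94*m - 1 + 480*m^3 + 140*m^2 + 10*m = 112*a^3 - 40*a^2 - 64*a + 480*m^3 + m^2*(-856*a - 488) + m*(204*a^2 + 440*a + 124) - 8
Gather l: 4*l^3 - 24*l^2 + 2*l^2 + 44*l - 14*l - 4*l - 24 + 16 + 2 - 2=4*l^3 - 22*l^2 + 26*l - 8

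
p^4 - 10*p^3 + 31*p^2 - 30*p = p*(p - 5)*(p - 3)*(p - 2)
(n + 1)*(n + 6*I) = n^2 + n + 6*I*n + 6*I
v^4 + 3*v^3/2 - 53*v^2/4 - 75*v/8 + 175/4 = (v - 5/2)*(v - 2)*(v + 5/2)*(v + 7/2)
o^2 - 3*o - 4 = (o - 4)*(o + 1)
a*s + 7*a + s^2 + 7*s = (a + s)*(s + 7)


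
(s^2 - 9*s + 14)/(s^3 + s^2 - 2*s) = (s^2 - 9*s + 14)/(s*(s^2 + s - 2))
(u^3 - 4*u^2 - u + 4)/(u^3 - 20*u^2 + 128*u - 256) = (u^2 - 1)/(u^2 - 16*u + 64)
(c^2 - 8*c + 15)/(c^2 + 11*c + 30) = (c^2 - 8*c + 15)/(c^2 + 11*c + 30)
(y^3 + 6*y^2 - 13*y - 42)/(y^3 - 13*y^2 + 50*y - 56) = (y^3 + 6*y^2 - 13*y - 42)/(y^3 - 13*y^2 + 50*y - 56)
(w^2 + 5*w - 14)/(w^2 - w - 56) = (w - 2)/(w - 8)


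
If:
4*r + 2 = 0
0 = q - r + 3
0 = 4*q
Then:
No Solution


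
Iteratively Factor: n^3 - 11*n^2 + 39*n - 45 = (n - 5)*(n^2 - 6*n + 9) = (n - 5)*(n - 3)*(n - 3)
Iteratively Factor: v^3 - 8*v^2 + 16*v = (v)*(v^2 - 8*v + 16) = v*(v - 4)*(v - 4)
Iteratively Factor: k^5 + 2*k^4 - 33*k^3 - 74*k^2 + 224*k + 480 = (k - 3)*(k^4 + 5*k^3 - 18*k^2 - 128*k - 160) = (k - 3)*(k + 4)*(k^3 + k^2 - 22*k - 40) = (k - 5)*(k - 3)*(k + 4)*(k^2 + 6*k + 8) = (k - 5)*(k - 3)*(k + 2)*(k + 4)*(k + 4)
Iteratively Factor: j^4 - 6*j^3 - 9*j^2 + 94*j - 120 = (j - 2)*(j^3 - 4*j^2 - 17*j + 60) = (j - 2)*(j + 4)*(j^2 - 8*j + 15) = (j - 5)*(j - 2)*(j + 4)*(j - 3)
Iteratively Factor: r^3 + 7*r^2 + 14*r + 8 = (r + 2)*(r^2 + 5*r + 4) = (r + 2)*(r + 4)*(r + 1)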